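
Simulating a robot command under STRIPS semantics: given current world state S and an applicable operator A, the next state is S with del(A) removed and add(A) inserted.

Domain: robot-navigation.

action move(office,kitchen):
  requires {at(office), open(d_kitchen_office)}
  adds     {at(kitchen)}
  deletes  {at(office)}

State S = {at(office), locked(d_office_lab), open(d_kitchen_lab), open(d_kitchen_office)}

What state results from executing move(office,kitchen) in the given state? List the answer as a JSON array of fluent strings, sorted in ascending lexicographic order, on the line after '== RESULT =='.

Compute (S \ del) ∪ add:
  pre ⊆ S: {at(office), open(d_kitchen_office)} ⊆ S  — applicable
  S \ del = {locked(d_office_lab), open(d_kitchen_lab), open(d_kitchen_office)}
  ∪ add   = {at(kitchen), locked(d_office_lab), open(d_kitchen_lab), open(d_kitchen_office)}

== RESULT ==
["at(kitchen)", "locked(d_office_lab)", "open(d_kitchen_lab)", "open(d_kitchen_office)"]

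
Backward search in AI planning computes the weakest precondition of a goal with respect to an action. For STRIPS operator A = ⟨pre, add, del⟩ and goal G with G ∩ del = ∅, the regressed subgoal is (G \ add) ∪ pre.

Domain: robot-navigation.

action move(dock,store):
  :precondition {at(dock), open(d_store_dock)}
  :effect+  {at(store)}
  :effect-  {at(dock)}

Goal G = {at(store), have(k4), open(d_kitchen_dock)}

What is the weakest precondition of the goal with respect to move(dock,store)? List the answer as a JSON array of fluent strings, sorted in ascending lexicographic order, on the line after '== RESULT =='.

Compute (G \ add) ∪ pre:
  G ∩ del = {}  (empty — regression defined)
  G \ add = {at(store), have(k4), open(d_kitchen_dock)} \ {at(store)} = {have(k4), open(d_kitchen_dock)}
  ∪ pre   = {have(k4), open(d_kitchen_dock)} ∪ {at(dock), open(d_store_dock)}
          = {at(dock), have(k4), open(d_kitchen_dock), open(d_store_dock)}

== RESULT ==
["at(dock)", "have(k4)", "open(d_kitchen_dock)", "open(d_store_dock)"]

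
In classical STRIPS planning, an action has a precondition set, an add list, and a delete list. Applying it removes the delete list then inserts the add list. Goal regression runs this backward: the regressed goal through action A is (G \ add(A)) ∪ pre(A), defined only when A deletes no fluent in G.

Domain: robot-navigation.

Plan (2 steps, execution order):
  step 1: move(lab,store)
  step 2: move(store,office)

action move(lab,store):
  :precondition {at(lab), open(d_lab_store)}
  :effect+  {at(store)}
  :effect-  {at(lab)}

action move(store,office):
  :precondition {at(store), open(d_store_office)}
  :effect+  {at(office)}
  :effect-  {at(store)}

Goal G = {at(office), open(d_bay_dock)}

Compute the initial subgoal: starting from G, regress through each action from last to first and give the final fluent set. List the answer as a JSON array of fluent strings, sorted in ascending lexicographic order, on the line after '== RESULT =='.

Work backward from the goal:
  through step 2 (move(store,office)): drop {at(office)}, keep {open(d_bay_dock)}, require {at(store), open(d_store_office)}
    → {at(store), open(d_bay_dock), open(d_store_office)}
  through step 1 (move(lab,store)): drop {at(store)}, keep {open(d_bay_dock), open(d_store_office)}, require {at(lab), open(d_lab_store)}
    → {at(lab), open(d_bay_dock), open(d_lab_store), open(d_store_office)}

== RESULT ==
["at(lab)", "open(d_bay_dock)", "open(d_lab_store)", "open(d_store_office)"]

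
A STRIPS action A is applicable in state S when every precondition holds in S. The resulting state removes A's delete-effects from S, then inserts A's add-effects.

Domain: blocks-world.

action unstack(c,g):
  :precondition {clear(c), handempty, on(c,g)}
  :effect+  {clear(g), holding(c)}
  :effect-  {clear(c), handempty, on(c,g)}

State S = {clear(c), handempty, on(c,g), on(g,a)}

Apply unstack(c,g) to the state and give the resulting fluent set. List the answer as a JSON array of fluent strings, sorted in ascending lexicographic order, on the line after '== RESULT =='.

Progress:
  pre ⊆ S: {clear(c), handempty, on(c,g)} ⊆ S  — applicable
  S \ del = {on(g,a)}
  ∪ add   = {clear(g), holding(c), on(g,a)}

== RESULT ==
["clear(g)", "holding(c)", "on(g,a)"]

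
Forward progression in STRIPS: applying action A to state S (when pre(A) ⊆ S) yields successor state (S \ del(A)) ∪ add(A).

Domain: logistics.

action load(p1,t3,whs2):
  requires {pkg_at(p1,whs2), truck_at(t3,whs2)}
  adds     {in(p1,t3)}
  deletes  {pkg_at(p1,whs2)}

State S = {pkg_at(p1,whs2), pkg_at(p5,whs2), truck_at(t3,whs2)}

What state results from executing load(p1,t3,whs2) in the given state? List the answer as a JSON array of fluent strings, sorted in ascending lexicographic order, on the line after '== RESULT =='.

Progress:
  pre ⊆ S: {pkg_at(p1,whs2), truck_at(t3,whs2)} ⊆ S  — applicable
  S \ del = {pkg_at(p5,whs2), truck_at(t3,whs2)}
  ∪ add   = {in(p1,t3), pkg_at(p5,whs2), truck_at(t3,whs2)}

== RESULT ==
["in(p1,t3)", "pkg_at(p5,whs2)", "truck_at(t3,whs2)"]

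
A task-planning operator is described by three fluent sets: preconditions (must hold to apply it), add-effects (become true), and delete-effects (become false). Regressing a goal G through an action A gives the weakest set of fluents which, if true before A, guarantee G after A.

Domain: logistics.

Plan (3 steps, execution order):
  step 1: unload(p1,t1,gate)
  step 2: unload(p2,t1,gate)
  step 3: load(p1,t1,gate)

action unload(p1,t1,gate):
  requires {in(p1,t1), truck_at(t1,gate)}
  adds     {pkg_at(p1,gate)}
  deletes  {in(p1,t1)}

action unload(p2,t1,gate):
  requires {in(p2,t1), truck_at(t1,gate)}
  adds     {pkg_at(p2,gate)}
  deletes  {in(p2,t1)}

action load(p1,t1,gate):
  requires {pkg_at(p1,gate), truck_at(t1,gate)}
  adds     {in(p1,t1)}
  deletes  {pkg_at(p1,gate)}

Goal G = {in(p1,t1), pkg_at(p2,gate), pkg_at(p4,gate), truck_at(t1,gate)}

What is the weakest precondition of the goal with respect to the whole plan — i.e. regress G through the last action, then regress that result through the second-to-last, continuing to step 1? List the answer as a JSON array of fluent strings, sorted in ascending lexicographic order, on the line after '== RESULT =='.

Work backward from the goal:
  through step 3 (load(p1,t1,gate)): drop {in(p1,t1)}, keep {pkg_at(p2,gate), pkg_at(p4,gate), truck_at(t1,gate)}, require {pkg_at(p1,gate), truck_at(t1,gate)}
    → {pkg_at(p1,gate), pkg_at(p2,gate), pkg_at(p4,gate), truck_at(t1,gate)}
  through step 2 (unload(p2,t1,gate)): drop {pkg_at(p2,gate)}, keep {pkg_at(p1,gate), pkg_at(p4,gate), truck_at(t1,gate)}, require {in(p2,t1), truck_at(t1,gate)}
    → {in(p2,t1), pkg_at(p1,gate), pkg_at(p4,gate), truck_at(t1,gate)}
  through step 1 (unload(p1,t1,gate)): drop {pkg_at(p1,gate)}, keep {in(p2,t1), pkg_at(p4,gate), truck_at(t1,gate)}, require {in(p1,t1), truck_at(t1,gate)}
    → {in(p1,t1), in(p2,t1), pkg_at(p4,gate), truck_at(t1,gate)}

== RESULT ==
["in(p1,t1)", "in(p2,t1)", "pkg_at(p4,gate)", "truck_at(t1,gate)"]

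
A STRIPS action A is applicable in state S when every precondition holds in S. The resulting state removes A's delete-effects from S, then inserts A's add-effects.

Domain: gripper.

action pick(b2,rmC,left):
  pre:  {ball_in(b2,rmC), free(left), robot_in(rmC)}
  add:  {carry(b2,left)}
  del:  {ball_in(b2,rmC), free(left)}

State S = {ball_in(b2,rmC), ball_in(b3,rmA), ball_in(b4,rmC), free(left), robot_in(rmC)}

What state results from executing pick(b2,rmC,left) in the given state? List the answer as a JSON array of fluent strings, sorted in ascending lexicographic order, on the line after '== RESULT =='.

Progress:
  pre ⊆ S: {ball_in(b2,rmC), free(left), robot_in(rmC)} ⊆ S  — applicable
  S \ del = {ball_in(b3,rmA), ball_in(b4,rmC), robot_in(rmC)}
  ∪ add   = {ball_in(b3,rmA), ball_in(b4,rmC), carry(b2,left), robot_in(rmC)}

== RESULT ==
["ball_in(b3,rmA)", "ball_in(b4,rmC)", "carry(b2,left)", "robot_in(rmC)"]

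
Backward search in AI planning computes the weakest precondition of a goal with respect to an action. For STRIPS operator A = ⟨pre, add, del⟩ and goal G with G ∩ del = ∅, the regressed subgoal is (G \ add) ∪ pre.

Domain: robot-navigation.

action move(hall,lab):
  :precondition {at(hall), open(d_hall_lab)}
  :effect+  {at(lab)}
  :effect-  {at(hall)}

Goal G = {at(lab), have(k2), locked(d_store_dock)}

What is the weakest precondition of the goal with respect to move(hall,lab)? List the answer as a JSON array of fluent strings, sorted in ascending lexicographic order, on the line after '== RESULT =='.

Regress:
  G ∩ del = {}  (empty — regression defined)
  G \ add = {at(lab), have(k2), locked(d_store_dock)} \ {at(lab)} = {have(k2), locked(d_store_dock)}
  ∪ pre   = {have(k2), locked(d_store_dock)} ∪ {at(hall), open(d_hall_lab)}
          = {at(hall), have(k2), locked(d_store_dock), open(d_hall_lab)}

== RESULT ==
["at(hall)", "have(k2)", "locked(d_store_dock)", "open(d_hall_lab)"]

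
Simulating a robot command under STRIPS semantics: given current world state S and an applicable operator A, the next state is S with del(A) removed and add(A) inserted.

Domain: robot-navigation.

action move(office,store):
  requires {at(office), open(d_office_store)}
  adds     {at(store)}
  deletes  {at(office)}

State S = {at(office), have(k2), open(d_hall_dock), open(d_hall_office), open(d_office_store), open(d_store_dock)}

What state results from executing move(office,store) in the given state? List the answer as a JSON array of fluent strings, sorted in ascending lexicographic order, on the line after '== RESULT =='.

Progress:
  pre ⊆ S: {at(office), open(d_office_store)} ⊆ S  — applicable
  S \ del = {have(k2), open(d_hall_dock), open(d_hall_office), open(d_office_store), open(d_store_dock)}
  ∪ add   = {at(store), have(k2), open(d_hall_dock), open(d_hall_office), open(d_office_store), open(d_store_dock)}

== RESULT ==
["at(store)", "have(k2)", "open(d_hall_dock)", "open(d_hall_office)", "open(d_office_store)", "open(d_store_dock)"]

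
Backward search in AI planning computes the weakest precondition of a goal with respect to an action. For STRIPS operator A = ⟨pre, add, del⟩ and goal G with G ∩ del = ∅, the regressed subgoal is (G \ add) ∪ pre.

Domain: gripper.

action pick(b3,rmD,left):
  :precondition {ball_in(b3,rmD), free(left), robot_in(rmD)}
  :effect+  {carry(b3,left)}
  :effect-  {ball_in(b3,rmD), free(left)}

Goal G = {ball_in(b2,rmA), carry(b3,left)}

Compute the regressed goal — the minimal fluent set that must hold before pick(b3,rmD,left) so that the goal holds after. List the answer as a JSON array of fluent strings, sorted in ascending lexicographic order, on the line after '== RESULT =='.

Compute (G \ add) ∪ pre:
  G ∩ del = {}  (empty — regression defined)
  G \ add = {ball_in(b2,rmA), carry(b3,left)} \ {carry(b3,left)} = {ball_in(b2,rmA)}
  ∪ pre   = {ball_in(b2,rmA)} ∪ {ball_in(b3,rmD), free(left), robot_in(rmD)}
          = {ball_in(b2,rmA), ball_in(b3,rmD), free(left), robot_in(rmD)}

== RESULT ==
["ball_in(b2,rmA)", "ball_in(b3,rmD)", "free(left)", "robot_in(rmD)"]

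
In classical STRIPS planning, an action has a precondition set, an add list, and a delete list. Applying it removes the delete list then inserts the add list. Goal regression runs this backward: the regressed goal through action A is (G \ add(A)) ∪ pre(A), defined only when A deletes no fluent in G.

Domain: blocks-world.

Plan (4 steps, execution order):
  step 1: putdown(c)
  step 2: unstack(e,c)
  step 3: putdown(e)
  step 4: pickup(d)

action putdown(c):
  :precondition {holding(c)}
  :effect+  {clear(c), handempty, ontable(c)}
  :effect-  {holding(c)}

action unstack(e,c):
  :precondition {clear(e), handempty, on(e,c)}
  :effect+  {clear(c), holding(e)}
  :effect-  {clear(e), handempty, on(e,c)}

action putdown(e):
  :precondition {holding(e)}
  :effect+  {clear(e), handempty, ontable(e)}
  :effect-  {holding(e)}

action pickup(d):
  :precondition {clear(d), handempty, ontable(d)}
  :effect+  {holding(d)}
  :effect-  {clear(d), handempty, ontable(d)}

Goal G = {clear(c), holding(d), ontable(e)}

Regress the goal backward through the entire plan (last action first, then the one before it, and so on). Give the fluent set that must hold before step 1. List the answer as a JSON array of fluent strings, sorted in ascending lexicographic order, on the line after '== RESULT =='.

Regress step by step:
  through step 4 (pickup(d)): drop {holding(d)}, keep {clear(c), ontable(e)}, require {clear(d), handempty, ontable(d)}
    → {clear(c), clear(d), handempty, ontable(d), ontable(e)}
  through step 3 (putdown(e)): drop {handempty, ontable(e)}, keep {clear(c), clear(d), ontable(d)}, require {holding(e)}
    → {clear(c), clear(d), holding(e), ontable(d)}
  through step 2 (unstack(e,c)): drop {clear(c), holding(e)}, keep {clear(d), ontable(d)}, require {clear(e), handempty, on(e,c)}
    → {clear(d), clear(e), handempty, on(e,c), ontable(d)}
  through step 1 (putdown(c)): drop {handempty}, keep {clear(d), clear(e), on(e,c), ontable(d)}, require {holding(c)}
    → {clear(d), clear(e), holding(c), on(e,c), ontable(d)}

== RESULT ==
["clear(d)", "clear(e)", "holding(c)", "on(e,c)", "ontable(d)"]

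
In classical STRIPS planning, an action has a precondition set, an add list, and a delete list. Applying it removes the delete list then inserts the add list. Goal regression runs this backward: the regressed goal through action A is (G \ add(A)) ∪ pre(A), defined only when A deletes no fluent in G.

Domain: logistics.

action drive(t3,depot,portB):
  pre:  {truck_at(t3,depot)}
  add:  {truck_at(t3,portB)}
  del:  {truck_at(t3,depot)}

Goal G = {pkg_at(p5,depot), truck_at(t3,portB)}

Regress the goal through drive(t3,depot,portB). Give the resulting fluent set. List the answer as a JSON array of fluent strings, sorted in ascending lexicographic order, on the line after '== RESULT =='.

Compute (G \ add) ∪ pre:
  G ∩ del = {}  (empty — regression defined)
  G \ add = {pkg_at(p5,depot), truck_at(t3,portB)} \ {truck_at(t3,portB)} = {pkg_at(p5,depot)}
  ∪ pre   = {pkg_at(p5,depot)} ∪ {truck_at(t3,depot)}
          = {pkg_at(p5,depot), truck_at(t3,depot)}

== RESULT ==
["pkg_at(p5,depot)", "truck_at(t3,depot)"]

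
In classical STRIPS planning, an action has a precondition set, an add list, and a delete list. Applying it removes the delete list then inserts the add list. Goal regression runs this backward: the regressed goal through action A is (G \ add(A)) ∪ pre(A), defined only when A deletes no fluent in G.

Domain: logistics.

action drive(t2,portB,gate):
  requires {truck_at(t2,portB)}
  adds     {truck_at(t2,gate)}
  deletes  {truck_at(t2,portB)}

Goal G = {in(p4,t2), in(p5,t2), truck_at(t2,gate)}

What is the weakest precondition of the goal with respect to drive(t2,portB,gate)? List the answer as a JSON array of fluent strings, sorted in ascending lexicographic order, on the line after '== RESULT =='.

Compute (G \ add) ∪ pre:
  G ∩ del = {}  (empty — regression defined)
  G \ add = {in(p4,t2), in(p5,t2), truck_at(t2,gate)} \ {truck_at(t2,gate)} = {in(p4,t2), in(p5,t2)}
  ∪ pre   = {in(p4,t2), in(p5,t2)} ∪ {truck_at(t2,portB)}
          = {in(p4,t2), in(p5,t2), truck_at(t2,portB)}

== RESULT ==
["in(p4,t2)", "in(p5,t2)", "truck_at(t2,portB)"]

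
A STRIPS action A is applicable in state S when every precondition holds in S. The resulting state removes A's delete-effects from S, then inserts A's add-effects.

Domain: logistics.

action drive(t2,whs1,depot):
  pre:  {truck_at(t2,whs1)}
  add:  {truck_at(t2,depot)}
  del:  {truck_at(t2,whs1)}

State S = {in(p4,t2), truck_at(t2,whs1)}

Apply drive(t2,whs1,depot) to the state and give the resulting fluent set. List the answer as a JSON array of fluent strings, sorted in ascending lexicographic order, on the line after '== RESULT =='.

Progress:
  pre ⊆ S: {truck_at(t2,whs1)} ⊆ S  — applicable
  S \ del = {in(p4,t2)}
  ∪ add   = {in(p4,t2), truck_at(t2,depot)}

== RESULT ==
["in(p4,t2)", "truck_at(t2,depot)"]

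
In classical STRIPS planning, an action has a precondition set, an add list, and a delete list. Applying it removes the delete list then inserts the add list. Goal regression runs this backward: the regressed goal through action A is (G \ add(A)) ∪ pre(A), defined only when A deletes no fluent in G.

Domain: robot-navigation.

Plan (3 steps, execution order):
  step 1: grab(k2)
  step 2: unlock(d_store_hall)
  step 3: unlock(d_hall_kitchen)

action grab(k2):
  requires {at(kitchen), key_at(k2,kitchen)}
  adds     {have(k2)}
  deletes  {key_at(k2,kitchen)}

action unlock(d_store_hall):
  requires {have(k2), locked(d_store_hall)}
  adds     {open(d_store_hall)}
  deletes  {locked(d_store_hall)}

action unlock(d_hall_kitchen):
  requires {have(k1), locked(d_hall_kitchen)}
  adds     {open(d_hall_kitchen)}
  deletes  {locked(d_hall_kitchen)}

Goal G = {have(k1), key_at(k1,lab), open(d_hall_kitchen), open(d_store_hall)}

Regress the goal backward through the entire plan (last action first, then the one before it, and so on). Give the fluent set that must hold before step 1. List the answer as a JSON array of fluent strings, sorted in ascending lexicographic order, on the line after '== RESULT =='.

Regress step by step:
  through step 3 (unlock(d_hall_kitchen)): drop {open(d_hall_kitchen)}, keep {have(k1), key_at(k1,lab), open(d_store_hall)}, require {have(k1), locked(d_hall_kitchen)}
    → {have(k1), key_at(k1,lab), locked(d_hall_kitchen), open(d_store_hall)}
  through step 2 (unlock(d_store_hall)): drop {open(d_store_hall)}, keep {have(k1), key_at(k1,lab), locked(d_hall_kitchen)}, require {have(k2), locked(d_store_hall)}
    → {have(k1), have(k2), key_at(k1,lab), locked(d_hall_kitchen), locked(d_store_hall)}
  through step 1 (grab(k2)): drop {have(k2)}, keep {have(k1), key_at(k1,lab), locked(d_hall_kitchen), locked(d_store_hall)}, require {at(kitchen), key_at(k2,kitchen)}
    → {at(kitchen), have(k1), key_at(k1,lab), key_at(k2,kitchen), locked(d_hall_kitchen), locked(d_store_hall)}

== RESULT ==
["at(kitchen)", "have(k1)", "key_at(k1,lab)", "key_at(k2,kitchen)", "locked(d_hall_kitchen)", "locked(d_store_hall)"]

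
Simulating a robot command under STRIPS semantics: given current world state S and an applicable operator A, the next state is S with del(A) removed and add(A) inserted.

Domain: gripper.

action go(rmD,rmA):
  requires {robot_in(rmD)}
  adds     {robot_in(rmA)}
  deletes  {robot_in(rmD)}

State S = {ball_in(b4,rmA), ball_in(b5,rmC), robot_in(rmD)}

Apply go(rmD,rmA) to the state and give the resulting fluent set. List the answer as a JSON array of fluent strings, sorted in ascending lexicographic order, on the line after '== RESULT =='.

Progress:
  pre ⊆ S: {robot_in(rmD)} ⊆ S  — applicable
  S \ del = {ball_in(b4,rmA), ball_in(b5,rmC)}
  ∪ add   = {ball_in(b4,rmA), ball_in(b5,rmC), robot_in(rmA)}

== RESULT ==
["ball_in(b4,rmA)", "ball_in(b5,rmC)", "robot_in(rmA)"]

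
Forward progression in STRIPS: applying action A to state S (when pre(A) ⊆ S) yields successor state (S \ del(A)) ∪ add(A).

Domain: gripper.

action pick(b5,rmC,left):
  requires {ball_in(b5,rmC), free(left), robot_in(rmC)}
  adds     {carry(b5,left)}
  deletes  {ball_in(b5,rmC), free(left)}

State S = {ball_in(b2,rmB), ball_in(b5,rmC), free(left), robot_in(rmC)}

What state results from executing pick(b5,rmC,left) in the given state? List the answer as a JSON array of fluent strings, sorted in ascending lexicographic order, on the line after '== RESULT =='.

Compute (S \ del) ∪ add:
  pre ⊆ S: {ball_in(b5,rmC), free(left), robot_in(rmC)} ⊆ S  — applicable
  S \ del = {ball_in(b2,rmB), robot_in(rmC)}
  ∪ add   = {ball_in(b2,rmB), carry(b5,left), robot_in(rmC)}

== RESULT ==
["ball_in(b2,rmB)", "carry(b5,left)", "robot_in(rmC)"]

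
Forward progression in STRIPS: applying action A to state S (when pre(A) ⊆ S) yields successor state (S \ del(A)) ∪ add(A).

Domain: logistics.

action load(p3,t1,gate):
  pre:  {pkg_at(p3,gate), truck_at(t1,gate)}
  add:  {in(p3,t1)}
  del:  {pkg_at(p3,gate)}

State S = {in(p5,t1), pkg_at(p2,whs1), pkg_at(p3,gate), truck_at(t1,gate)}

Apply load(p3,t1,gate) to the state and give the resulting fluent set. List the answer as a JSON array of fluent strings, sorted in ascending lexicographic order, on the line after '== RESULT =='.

Compute (S \ del) ∪ add:
  pre ⊆ S: {pkg_at(p3,gate), truck_at(t1,gate)} ⊆ S  — applicable
  S \ del = {in(p5,t1), pkg_at(p2,whs1), truck_at(t1,gate)}
  ∪ add   = {in(p3,t1), in(p5,t1), pkg_at(p2,whs1), truck_at(t1,gate)}

== RESULT ==
["in(p3,t1)", "in(p5,t1)", "pkg_at(p2,whs1)", "truck_at(t1,gate)"]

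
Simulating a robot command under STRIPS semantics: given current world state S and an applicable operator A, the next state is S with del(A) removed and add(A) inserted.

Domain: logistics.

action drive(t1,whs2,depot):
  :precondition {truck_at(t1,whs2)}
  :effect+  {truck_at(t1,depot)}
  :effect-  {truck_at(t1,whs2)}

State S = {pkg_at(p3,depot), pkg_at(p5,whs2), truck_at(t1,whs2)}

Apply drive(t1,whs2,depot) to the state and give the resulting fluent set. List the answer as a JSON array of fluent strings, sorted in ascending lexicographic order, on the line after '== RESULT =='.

Progress:
  pre ⊆ S: {truck_at(t1,whs2)} ⊆ S  — applicable
  S \ del = {pkg_at(p3,depot), pkg_at(p5,whs2)}
  ∪ add   = {pkg_at(p3,depot), pkg_at(p5,whs2), truck_at(t1,depot)}

== RESULT ==
["pkg_at(p3,depot)", "pkg_at(p5,whs2)", "truck_at(t1,depot)"]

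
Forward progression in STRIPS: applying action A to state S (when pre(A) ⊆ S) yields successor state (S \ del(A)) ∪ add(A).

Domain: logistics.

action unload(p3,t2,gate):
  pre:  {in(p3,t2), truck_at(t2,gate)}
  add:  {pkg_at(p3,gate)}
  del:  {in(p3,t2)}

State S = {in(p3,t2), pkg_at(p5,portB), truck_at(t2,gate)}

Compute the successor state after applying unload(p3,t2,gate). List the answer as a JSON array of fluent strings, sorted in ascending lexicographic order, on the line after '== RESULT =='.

Compute (S \ del) ∪ add:
  pre ⊆ S: {in(p3,t2), truck_at(t2,gate)} ⊆ S  — applicable
  S \ del = {pkg_at(p5,portB), truck_at(t2,gate)}
  ∪ add   = {pkg_at(p3,gate), pkg_at(p5,portB), truck_at(t2,gate)}

== RESULT ==
["pkg_at(p3,gate)", "pkg_at(p5,portB)", "truck_at(t2,gate)"]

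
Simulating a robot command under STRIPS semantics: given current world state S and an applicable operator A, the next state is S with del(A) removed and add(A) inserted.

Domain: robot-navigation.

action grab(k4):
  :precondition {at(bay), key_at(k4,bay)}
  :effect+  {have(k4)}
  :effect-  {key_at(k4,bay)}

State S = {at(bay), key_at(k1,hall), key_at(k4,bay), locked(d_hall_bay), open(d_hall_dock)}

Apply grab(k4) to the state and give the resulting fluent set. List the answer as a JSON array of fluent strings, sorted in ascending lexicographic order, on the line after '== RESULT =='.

Progress:
  pre ⊆ S: {at(bay), key_at(k4,bay)} ⊆ S  — applicable
  S \ del = {at(bay), key_at(k1,hall), locked(d_hall_bay), open(d_hall_dock)}
  ∪ add   = {at(bay), have(k4), key_at(k1,hall), locked(d_hall_bay), open(d_hall_dock)}

== RESULT ==
["at(bay)", "have(k4)", "key_at(k1,hall)", "locked(d_hall_bay)", "open(d_hall_dock)"]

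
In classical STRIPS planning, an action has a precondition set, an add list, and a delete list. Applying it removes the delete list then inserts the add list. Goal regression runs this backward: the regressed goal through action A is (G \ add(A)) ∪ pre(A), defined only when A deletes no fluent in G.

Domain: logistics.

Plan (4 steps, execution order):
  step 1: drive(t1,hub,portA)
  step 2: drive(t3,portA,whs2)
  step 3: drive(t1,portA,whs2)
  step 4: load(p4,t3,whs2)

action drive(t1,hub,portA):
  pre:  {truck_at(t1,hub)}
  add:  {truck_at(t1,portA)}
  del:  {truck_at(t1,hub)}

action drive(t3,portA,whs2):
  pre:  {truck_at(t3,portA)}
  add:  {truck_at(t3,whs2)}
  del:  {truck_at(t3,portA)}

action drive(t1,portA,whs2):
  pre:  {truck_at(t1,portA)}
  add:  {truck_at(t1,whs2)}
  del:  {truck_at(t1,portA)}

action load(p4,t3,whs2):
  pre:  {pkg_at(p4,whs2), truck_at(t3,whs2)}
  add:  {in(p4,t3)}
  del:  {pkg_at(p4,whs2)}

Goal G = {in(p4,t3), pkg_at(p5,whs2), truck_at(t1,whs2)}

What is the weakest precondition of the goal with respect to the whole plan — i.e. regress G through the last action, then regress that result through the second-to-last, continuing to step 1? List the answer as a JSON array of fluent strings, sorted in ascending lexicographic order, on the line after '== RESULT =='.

Work backward from the goal:
  through step 4 (load(p4,t3,whs2)): drop {in(p4,t3)}, keep {pkg_at(p5,whs2), truck_at(t1,whs2)}, require {pkg_at(p4,whs2), truck_at(t3,whs2)}
    → {pkg_at(p4,whs2), pkg_at(p5,whs2), truck_at(t1,whs2), truck_at(t3,whs2)}
  through step 3 (drive(t1,portA,whs2)): drop {truck_at(t1,whs2)}, keep {pkg_at(p4,whs2), pkg_at(p5,whs2), truck_at(t3,whs2)}, require {truck_at(t1,portA)}
    → {pkg_at(p4,whs2), pkg_at(p5,whs2), truck_at(t1,portA), truck_at(t3,whs2)}
  through step 2 (drive(t3,portA,whs2)): drop {truck_at(t3,whs2)}, keep {pkg_at(p4,whs2), pkg_at(p5,whs2), truck_at(t1,portA)}, require {truck_at(t3,portA)}
    → {pkg_at(p4,whs2), pkg_at(p5,whs2), truck_at(t1,portA), truck_at(t3,portA)}
  through step 1 (drive(t1,hub,portA)): drop {truck_at(t1,portA)}, keep {pkg_at(p4,whs2), pkg_at(p5,whs2), truck_at(t3,portA)}, require {truck_at(t1,hub)}
    → {pkg_at(p4,whs2), pkg_at(p5,whs2), truck_at(t1,hub), truck_at(t3,portA)}

== RESULT ==
["pkg_at(p4,whs2)", "pkg_at(p5,whs2)", "truck_at(t1,hub)", "truck_at(t3,portA)"]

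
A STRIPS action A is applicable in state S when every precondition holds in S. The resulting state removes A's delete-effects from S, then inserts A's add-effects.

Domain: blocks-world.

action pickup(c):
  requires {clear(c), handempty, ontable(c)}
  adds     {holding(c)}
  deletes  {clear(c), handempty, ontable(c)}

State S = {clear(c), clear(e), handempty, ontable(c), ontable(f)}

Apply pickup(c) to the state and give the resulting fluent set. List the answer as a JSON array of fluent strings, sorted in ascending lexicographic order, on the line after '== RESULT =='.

Compute (S \ del) ∪ add:
  pre ⊆ S: {clear(c), handempty, ontable(c)} ⊆ S  — applicable
  S \ del = {clear(e), ontable(f)}
  ∪ add   = {clear(e), holding(c), ontable(f)}

== RESULT ==
["clear(e)", "holding(c)", "ontable(f)"]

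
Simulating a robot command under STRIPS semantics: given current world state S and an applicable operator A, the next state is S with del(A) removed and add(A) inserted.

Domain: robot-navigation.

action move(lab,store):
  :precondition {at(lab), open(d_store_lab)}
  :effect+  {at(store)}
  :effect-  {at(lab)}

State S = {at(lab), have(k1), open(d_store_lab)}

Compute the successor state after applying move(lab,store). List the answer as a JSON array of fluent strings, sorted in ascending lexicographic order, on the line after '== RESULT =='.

Progress:
  pre ⊆ S: {at(lab), open(d_store_lab)} ⊆ S  — applicable
  S \ del = {have(k1), open(d_store_lab)}
  ∪ add   = {at(store), have(k1), open(d_store_lab)}

== RESULT ==
["at(store)", "have(k1)", "open(d_store_lab)"]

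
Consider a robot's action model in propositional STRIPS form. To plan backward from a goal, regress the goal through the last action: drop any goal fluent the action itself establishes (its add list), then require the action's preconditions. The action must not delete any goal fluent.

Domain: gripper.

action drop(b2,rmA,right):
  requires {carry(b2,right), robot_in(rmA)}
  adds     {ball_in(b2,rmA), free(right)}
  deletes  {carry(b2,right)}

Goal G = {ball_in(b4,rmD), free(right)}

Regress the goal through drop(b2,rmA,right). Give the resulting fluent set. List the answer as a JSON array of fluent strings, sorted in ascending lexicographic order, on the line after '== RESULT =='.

Regress:
  G ∩ del = {}  (empty — regression defined)
  G \ add = {ball_in(b4,rmD), free(right)} \ {ball_in(b2,rmA), free(right)} = {ball_in(b4,rmD)}
  ∪ pre   = {ball_in(b4,rmD)} ∪ {carry(b2,right), robot_in(rmA)}
          = {ball_in(b4,rmD), carry(b2,right), robot_in(rmA)}

== RESULT ==
["ball_in(b4,rmD)", "carry(b2,right)", "robot_in(rmA)"]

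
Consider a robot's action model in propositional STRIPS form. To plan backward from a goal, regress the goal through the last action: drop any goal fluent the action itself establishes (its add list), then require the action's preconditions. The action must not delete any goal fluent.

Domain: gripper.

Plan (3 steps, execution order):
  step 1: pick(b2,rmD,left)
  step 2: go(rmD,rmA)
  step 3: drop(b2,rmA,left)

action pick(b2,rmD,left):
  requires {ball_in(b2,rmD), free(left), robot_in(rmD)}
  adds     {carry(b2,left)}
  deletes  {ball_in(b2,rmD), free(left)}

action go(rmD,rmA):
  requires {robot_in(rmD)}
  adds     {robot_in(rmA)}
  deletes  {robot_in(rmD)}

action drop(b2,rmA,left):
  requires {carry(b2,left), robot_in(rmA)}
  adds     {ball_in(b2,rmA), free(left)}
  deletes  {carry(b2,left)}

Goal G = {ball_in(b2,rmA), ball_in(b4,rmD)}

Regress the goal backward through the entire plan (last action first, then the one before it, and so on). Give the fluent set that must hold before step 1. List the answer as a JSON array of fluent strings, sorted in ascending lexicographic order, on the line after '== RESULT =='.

Regress step by step:
  through step 3 (drop(b2,rmA,left)): drop {ball_in(b2,rmA)}, keep {ball_in(b4,rmD)}, require {carry(b2,left), robot_in(rmA)}
    → {ball_in(b4,rmD), carry(b2,left), robot_in(rmA)}
  through step 2 (go(rmD,rmA)): drop {robot_in(rmA)}, keep {ball_in(b4,rmD), carry(b2,left)}, require {robot_in(rmD)}
    → {ball_in(b4,rmD), carry(b2,left), robot_in(rmD)}
  through step 1 (pick(b2,rmD,left)): drop {carry(b2,left)}, keep {ball_in(b4,rmD), robot_in(rmD)}, require {ball_in(b2,rmD), free(left), robot_in(rmD)}
    → {ball_in(b2,rmD), ball_in(b4,rmD), free(left), robot_in(rmD)}

== RESULT ==
["ball_in(b2,rmD)", "ball_in(b4,rmD)", "free(left)", "robot_in(rmD)"]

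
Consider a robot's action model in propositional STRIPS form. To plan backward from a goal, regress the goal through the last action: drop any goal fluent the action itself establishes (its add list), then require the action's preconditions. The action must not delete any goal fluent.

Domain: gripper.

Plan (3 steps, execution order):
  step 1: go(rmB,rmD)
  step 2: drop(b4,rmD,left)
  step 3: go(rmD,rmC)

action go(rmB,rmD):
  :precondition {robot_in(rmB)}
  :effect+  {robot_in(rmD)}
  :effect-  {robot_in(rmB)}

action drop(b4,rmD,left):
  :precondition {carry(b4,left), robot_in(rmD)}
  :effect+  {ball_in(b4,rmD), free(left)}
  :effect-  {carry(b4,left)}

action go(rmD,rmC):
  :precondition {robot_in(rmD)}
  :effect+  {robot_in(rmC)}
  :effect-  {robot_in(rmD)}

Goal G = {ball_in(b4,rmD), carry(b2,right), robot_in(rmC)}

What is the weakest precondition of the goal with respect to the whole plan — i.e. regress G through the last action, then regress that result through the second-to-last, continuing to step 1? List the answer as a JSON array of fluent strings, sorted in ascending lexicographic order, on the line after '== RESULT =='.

Regress step by step:
  through step 3 (go(rmD,rmC)): drop {robot_in(rmC)}, keep {ball_in(b4,rmD), carry(b2,right)}, require {robot_in(rmD)}
    → {ball_in(b4,rmD), carry(b2,right), robot_in(rmD)}
  through step 2 (drop(b4,rmD,left)): drop {ball_in(b4,rmD)}, keep {carry(b2,right), robot_in(rmD)}, require {carry(b4,left), robot_in(rmD)}
    → {carry(b2,right), carry(b4,left), robot_in(rmD)}
  through step 1 (go(rmB,rmD)): drop {robot_in(rmD)}, keep {carry(b2,right), carry(b4,left)}, require {robot_in(rmB)}
    → {carry(b2,right), carry(b4,left), robot_in(rmB)}

== RESULT ==
["carry(b2,right)", "carry(b4,left)", "robot_in(rmB)"]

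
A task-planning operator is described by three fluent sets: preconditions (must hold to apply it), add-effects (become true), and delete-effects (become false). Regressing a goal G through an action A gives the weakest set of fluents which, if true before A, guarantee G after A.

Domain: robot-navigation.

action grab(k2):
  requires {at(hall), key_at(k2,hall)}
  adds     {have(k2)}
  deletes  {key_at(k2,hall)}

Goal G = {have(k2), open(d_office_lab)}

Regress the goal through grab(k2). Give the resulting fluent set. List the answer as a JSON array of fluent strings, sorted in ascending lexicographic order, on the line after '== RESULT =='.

Regress:
  G ∩ del = {}  (empty — regression defined)
  G \ add = {have(k2), open(d_office_lab)} \ {have(k2)} = {open(d_office_lab)}
  ∪ pre   = {open(d_office_lab)} ∪ {at(hall), key_at(k2,hall)}
          = {at(hall), key_at(k2,hall), open(d_office_lab)}

== RESULT ==
["at(hall)", "key_at(k2,hall)", "open(d_office_lab)"]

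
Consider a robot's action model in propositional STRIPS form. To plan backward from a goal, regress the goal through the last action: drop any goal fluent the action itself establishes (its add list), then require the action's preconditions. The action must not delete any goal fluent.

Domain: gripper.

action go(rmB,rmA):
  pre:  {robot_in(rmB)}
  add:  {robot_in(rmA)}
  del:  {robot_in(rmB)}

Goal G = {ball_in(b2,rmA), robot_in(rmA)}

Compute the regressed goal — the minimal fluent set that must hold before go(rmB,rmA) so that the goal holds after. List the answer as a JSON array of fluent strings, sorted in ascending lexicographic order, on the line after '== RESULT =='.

Regress:
  G ∩ del = {}  (empty — regression defined)
  G \ add = {ball_in(b2,rmA), robot_in(rmA)} \ {robot_in(rmA)} = {ball_in(b2,rmA)}
  ∪ pre   = {ball_in(b2,rmA)} ∪ {robot_in(rmB)}
          = {ball_in(b2,rmA), robot_in(rmB)}

== RESULT ==
["ball_in(b2,rmA)", "robot_in(rmB)"]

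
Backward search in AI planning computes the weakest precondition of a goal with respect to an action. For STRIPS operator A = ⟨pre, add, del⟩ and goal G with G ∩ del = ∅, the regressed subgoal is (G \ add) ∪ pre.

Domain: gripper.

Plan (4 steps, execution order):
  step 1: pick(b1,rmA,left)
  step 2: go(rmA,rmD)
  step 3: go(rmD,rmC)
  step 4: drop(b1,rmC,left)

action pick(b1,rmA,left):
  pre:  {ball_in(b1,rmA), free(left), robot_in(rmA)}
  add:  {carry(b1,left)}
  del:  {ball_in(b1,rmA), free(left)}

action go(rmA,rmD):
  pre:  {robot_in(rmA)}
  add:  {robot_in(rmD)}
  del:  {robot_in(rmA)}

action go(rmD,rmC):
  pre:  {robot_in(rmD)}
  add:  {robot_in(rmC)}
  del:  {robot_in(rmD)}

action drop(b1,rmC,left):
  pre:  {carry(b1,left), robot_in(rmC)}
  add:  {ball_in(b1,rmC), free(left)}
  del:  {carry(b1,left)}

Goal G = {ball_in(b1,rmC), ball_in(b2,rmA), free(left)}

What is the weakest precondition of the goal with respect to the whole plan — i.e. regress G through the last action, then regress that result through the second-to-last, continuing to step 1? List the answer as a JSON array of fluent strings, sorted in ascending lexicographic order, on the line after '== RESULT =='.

Work backward from the goal:
  through step 4 (drop(b1,rmC,left)): drop {ball_in(b1,rmC), free(left)}, keep {ball_in(b2,rmA)}, require {carry(b1,left), robot_in(rmC)}
    → {ball_in(b2,rmA), carry(b1,left), robot_in(rmC)}
  through step 3 (go(rmD,rmC)): drop {robot_in(rmC)}, keep {ball_in(b2,rmA), carry(b1,left)}, require {robot_in(rmD)}
    → {ball_in(b2,rmA), carry(b1,left), robot_in(rmD)}
  through step 2 (go(rmA,rmD)): drop {robot_in(rmD)}, keep {ball_in(b2,rmA), carry(b1,left)}, require {robot_in(rmA)}
    → {ball_in(b2,rmA), carry(b1,left), robot_in(rmA)}
  through step 1 (pick(b1,rmA,left)): drop {carry(b1,left)}, keep {ball_in(b2,rmA), robot_in(rmA)}, require {ball_in(b1,rmA), free(left), robot_in(rmA)}
    → {ball_in(b1,rmA), ball_in(b2,rmA), free(left), robot_in(rmA)}

== RESULT ==
["ball_in(b1,rmA)", "ball_in(b2,rmA)", "free(left)", "robot_in(rmA)"]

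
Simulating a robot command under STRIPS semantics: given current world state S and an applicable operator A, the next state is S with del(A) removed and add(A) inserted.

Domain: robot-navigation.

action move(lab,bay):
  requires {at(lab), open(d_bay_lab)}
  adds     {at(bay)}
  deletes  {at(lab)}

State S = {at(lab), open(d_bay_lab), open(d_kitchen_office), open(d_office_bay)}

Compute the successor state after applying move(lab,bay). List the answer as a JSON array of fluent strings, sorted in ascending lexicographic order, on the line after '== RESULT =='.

Compute (S \ del) ∪ add:
  pre ⊆ S: {at(lab), open(d_bay_lab)} ⊆ S  — applicable
  S \ del = {open(d_bay_lab), open(d_kitchen_office), open(d_office_bay)}
  ∪ add   = {at(bay), open(d_bay_lab), open(d_kitchen_office), open(d_office_bay)}

== RESULT ==
["at(bay)", "open(d_bay_lab)", "open(d_kitchen_office)", "open(d_office_bay)"]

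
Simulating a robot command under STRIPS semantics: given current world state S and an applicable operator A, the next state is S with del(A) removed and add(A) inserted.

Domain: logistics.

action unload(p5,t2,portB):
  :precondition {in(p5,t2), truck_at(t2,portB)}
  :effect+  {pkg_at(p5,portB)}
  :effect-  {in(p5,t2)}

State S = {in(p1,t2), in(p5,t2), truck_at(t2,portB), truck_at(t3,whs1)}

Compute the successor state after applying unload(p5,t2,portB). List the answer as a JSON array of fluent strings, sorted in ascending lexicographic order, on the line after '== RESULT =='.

Progress:
  pre ⊆ S: {in(p5,t2), truck_at(t2,portB)} ⊆ S  — applicable
  S \ del = {in(p1,t2), truck_at(t2,portB), truck_at(t3,whs1)}
  ∪ add   = {in(p1,t2), pkg_at(p5,portB), truck_at(t2,portB), truck_at(t3,whs1)}

== RESULT ==
["in(p1,t2)", "pkg_at(p5,portB)", "truck_at(t2,portB)", "truck_at(t3,whs1)"]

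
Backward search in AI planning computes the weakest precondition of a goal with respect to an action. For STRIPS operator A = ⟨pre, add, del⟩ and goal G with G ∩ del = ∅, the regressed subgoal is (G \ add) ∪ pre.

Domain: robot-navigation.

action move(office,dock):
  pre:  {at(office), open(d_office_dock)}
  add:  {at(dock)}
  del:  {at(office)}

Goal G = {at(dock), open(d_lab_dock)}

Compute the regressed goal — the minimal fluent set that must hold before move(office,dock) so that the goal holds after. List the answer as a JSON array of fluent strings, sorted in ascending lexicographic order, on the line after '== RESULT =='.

Compute (G \ add) ∪ pre:
  G ∩ del = {}  (empty — regression defined)
  G \ add = {at(dock), open(d_lab_dock)} \ {at(dock)} = {open(d_lab_dock)}
  ∪ pre   = {open(d_lab_dock)} ∪ {at(office), open(d_office_dock)}
          = {at(office), open(d_lab_dock), open(d_office_dock)}

== RESULT ==
["at(office)", "open(d_lab_dock)", "open(d_office_dock)"]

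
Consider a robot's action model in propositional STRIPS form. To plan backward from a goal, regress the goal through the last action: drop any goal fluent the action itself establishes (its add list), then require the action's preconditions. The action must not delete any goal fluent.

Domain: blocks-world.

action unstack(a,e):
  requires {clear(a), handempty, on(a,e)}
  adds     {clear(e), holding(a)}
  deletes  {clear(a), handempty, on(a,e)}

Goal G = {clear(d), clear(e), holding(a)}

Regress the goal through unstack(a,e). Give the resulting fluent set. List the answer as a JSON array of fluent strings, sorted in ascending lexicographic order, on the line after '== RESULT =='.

Compute (G \ add) ∪ pre:
  G ∩ del = {}  (empty — regression defined)
  G \ add = {clear(d), clear(e), holding(a)} \ {clear(e), holding(a)} = {clear(d)}
  ∪ pre   = {clear(d)} ∪ {clear(a), handempty, on(a,e)}
          = {clear(a), clear(d), handempty, on(a,e)}

== RESULT ==
["clear(a)", "clear(d)", "handempty", "on(a,e)"]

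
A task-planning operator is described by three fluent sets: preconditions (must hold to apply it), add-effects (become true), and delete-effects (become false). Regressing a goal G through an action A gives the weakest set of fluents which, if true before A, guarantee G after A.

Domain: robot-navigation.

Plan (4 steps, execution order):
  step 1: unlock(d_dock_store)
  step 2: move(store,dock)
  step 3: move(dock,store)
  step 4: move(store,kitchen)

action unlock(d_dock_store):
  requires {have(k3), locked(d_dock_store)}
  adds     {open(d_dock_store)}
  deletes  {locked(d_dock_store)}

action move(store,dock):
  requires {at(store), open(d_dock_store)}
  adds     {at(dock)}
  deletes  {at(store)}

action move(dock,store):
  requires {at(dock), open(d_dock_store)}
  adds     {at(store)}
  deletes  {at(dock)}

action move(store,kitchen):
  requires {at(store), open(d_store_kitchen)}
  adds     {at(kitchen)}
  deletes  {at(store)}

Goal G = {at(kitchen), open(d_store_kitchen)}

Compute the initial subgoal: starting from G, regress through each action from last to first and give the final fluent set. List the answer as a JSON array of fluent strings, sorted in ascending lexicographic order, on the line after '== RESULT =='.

Work backward from the goal:
  through step 4 (move(store,kitchen)): drop {at(kitchen)}, keep {open(d_store_kitchen)}, require {at(store), open(d_store_kitchen)}
    → {at(store), open(d_store_kitchen)}
  through step 3 (move(dock,store)): drop {at(store)}, keep {open(d_store_kitchen)}, require {at(dock), open(d_dock_store)}
    → {at(dock), open(d_dock_store), open(d_store_kitchen)}
  through step 2 (move(store,dock)): drop {at(dock)}, keep {open(d_dock_store), open(d_store_kitchen)}, require {at(store), open(d_dock_store)}
    → {at(store), open(d_dock_store), open(d_store_kitchen)}
  through step 1 (unlock(d_dock_store)): drop {open(d_dock_store)}, keep {at(store), open(d_store_kitchen)}, require {have(k3), locked(d_dock_store)}
    → {at(store), have(k3), locked(d_dock_store), open(d_store_kitchen)}

== RESULT ==
["at(store)", "have(k3)", "locked(d_dock_store)", "open(d_store_kitchen)"]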